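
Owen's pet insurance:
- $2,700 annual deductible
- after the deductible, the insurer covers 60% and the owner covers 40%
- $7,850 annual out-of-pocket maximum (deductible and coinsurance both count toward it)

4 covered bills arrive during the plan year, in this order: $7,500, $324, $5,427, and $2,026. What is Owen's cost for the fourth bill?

$810.40

#1 ($7,500): deductible takes $2,700, $4,800 remains; 40% of $4,800 = $1,920. Owner pays $4,620; OOP now $4,620.
#2 ($324): 40% coinsurance on $324 = $129.60. Cost to owner: $129.60. OOP to date $4,749.60.
#3 ($5,427): deductible already satisfied, so owner's share is 40% × $5,427 = $2,170.80. Cost to owner: $2,170.80. OOP to date $6,920.40.
#4 ($2,026): deductible met; 40% of $2,026 = $810.40. Owner owes $810.40 (running OOP $7,730.80).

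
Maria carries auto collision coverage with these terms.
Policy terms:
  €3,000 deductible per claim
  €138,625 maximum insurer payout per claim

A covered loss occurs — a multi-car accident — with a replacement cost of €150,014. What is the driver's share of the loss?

Subtract the deductible: €150,014 − €3,000 = €147,014.
€147,014 exceeds the €138,625 limit, so the insurer pays the limit: €138,625.
Driver's share is the uncovered remainder: €150,014 − €138,625 = €11,389.

€11,389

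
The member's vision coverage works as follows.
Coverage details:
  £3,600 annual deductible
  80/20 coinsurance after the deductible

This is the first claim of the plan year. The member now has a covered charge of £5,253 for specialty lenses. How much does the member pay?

The full £3,600 deductible is still open; £3,600 of this bill applies to it.
After the £3,600 deductible portion, £5,253 − £3,600 = £1,653 is subject to coinsurance.
20% of £1,653 = £330.60 falls to the member.
That puts the member's cost at £3,600 + £330.60 = £3,930.60.

£3,930.60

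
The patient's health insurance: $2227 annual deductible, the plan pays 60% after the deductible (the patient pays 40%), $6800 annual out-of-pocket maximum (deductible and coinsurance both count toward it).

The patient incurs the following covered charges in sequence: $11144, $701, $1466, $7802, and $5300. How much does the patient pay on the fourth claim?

#1 ($11144): $2227 finishes the deductible; $8917 goes to coinsurance; patient's 40% is $3566.80. Cost to patient: $5793.80. OOP to date $5793.80.
#2 ($701): 40% coinsurance on $701 = $280.40. Patient owes $280.40 (running OOP $6074.20).
#3 ($1466): deductible already satisfied, so patient's share is 40% × $1466 = $586.40. Cost to patient: $586.40. OOP to date $6660.60.
#4 ($7802): deductible already satisfied, so patient's share is 40% × $7802 = $3120.80. Adding that to $6660.60 gives $9781.40, past the $6800 cap; patient pays only $6800 − $6660.60 = $139.40.

$139.40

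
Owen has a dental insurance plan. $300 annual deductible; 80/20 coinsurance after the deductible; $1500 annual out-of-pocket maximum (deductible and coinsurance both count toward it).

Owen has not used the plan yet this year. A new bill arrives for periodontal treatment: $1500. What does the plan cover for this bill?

$960

The full $300 deductible is still open; $300 of this bill applies to it.
That leaves $1500 − $300 = $1200 for coinsurance.
20% of $1200 = $240 falls to the patient.
Patient responsibility before any cap: $300 + $240 = $540.
Total out-of-pocket so far would be $0 + $540 = $540, below the $1500 cap — no reduction.
Insurer pays the balance: $1500 − $540 = $960.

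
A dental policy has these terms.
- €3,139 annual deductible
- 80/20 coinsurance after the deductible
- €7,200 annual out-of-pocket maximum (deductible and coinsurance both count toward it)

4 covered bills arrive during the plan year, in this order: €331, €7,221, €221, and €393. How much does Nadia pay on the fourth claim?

€78.60

Bill 1, €331: fully absorbed by the deductible. Patient pays €331; OOP now €331.
Bill 2, €7,221: deductible takes €2,808, €4,413 remains; patient's 20% is €882.60. Patient owes €3,690.60 (running OOP €4,021.60).
Bill 3, €221: 20% coinsurance on €221 = €44.20. Patient owes €44.20 (running OOP €4,065.80).
Bill 4, €393: deductible met; 20% of €393 = €78.60. Patient pays €78.60; OOP now €4,144.40.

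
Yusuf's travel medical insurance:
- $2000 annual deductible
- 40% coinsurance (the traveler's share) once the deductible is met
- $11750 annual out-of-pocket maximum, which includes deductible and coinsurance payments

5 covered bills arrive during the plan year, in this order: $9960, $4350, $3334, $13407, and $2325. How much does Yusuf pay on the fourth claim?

Bill 1, $9960: $2000 finishes the deductible; $7960 goes to coinsurance; 40% of $7960 = $3184. Cost to traveler: $5184. OOP to date $5184.
Bill 2, $4350: 40% coinsurance on $4350 = $1740. Traveler pays $1740; OOP now $6924.
Bill 3, $3334: deductible met; 40% of $3334 = $1333.60. Traveler owes $1333.60 (running OOP $8257.60).
Bill 4, $13407: 40% coinsurance on $13407 = $5362.80. Adding that to $8257.60 gives $13620.40, past the $11750 cap; traveler pays only $11750 − $8257.60 = $3492.40.

$3492.40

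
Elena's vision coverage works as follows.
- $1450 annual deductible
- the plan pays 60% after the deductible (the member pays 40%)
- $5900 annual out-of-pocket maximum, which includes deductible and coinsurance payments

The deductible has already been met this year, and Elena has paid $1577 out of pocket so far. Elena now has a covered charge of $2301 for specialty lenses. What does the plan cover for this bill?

With the deductible met, the entire $2301 is subject to coinsurance.
40% of $2301 = $920.40 falls to the member.
Cumulative spending $1577 + $920.40 = $2497.40 stays under the $5900 maximum.
Insurer pays the balance: $2301 − $920.40 = $1380.60.

$1380.60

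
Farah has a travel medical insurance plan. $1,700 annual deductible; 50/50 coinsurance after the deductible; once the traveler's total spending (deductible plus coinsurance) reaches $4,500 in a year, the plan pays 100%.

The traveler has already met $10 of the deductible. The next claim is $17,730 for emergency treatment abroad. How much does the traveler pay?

Deductible still to meet: $1,700 − $10 = $1,690.
After the $1,690 deductible portion, $17,730 − $1,690 = $16,040 is subject to coinsurance.
Coinsurance: $16,040 × 50% = $8,020.
So the traveler owes $1,690 + $8,020 = $9,710 before any cap.
Adding $9,710 to the $10 already spent would give $9,720, which exceeds the $4,500 cap; the traveler pays just $4,500 − $10 = $4,490.

$4,490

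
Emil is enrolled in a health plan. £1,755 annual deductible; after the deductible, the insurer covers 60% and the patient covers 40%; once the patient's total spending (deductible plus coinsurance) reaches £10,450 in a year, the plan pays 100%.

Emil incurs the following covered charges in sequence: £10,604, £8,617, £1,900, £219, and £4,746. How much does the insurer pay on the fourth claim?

£131.40

Claim 1 — £10,604: £1,755 finishes the deductible; £8,849 goes to coinsurance; 40% of £8,849 = £3,539.60. Cost to patient: £5,294.60. OOP to date £5,294.60. Plan pays £10,604 − £5,294.60 = £5,309.40.
Claim 2 — £8,617: deductible already satisfied, so patient's share is 40% × £8,617 = £3,446.80. Cost to patient: £3,446.80. OOP to date £8,741.40. Insurer: £8,617 − £3,446.80 = £5,170.20.
Claim 3 — £1,900: deductible already satisfied, so patient's share is 40% × £1,900 = £760. Patient pays £760; OOP now £9,501.40. Plan pays £1,900 − £760 = £1,140.
Claim 4 — £219: deductible already satisfied, so patient's share is 40% × £219 = £87.60. Patient pays £87.60; OOP now £9,589. Plan pays £219 − £87.60 = £131.40.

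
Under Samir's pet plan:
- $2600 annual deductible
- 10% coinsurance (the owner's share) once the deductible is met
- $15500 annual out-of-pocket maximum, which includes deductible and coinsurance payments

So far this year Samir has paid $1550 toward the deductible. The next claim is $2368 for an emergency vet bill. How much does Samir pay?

$1550 of the $2600 deductible is already met, leaving $1050.
After the $1050 deductible portion, $2368 − $1050 = $1318 is subject to coinsurance.
Owner's 10% share of $1318 is $131.80.
So the owner owes $1050 + $131.80 = $1181.80 before any cap.
Cumulative spending $1550 + $1181.80 = $2731.80 stays under the $15500 maximum.

$1181.80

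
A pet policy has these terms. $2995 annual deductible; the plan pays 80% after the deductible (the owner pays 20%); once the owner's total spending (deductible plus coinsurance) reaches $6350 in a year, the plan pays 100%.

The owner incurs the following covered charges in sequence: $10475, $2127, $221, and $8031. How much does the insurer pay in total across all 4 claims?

Claim 1 ($10475): $2995 to deductible, leaving $7480; coinsurance $7480 × 20% = $1496. Cost to owner: $4491. OOP to date $4491. Plan pays $10475 − $4491 = $5984.
Claim 2 ($2127): deductible met; 20% of $2127 = $425.40. Owner pays $425.40; OOP now $4916.40. Insurer: $2127 − $425.40 = $1701.60.
Claim 3 ($221): 20% coinsurance on $221 = $44.20. Owner owes $44.20 (running OOP $4960.60). Plan pays $221 − $44.20 = $176.80.
Claim 4 ($8031): deductible already satisfied, so owner's share is 20% × $8031 = $1606.20. Adding that to $4960.60 gives $6566.80, past the $6350 cap; owner pays only $6350 − $4960.60 = $1389.40. Plan pays $8031 − $1389.40 = $6641.60.
Insurer total: $5984 + $1701.60 + $176.80 + $6641.60 = $14504.

$14504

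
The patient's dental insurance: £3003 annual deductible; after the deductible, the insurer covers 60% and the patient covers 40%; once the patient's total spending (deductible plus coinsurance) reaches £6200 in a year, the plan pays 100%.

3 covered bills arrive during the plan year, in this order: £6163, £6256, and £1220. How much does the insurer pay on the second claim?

£4323

Bill 1, £6163: deductible takes £3003, £3160 remains; 40% of £3160 = £1264. Patient owes £4267 (running OOP £4267). Insurer: £6163 − £4267 = £1896.
Bill 2, £6256: 40% coinsurance on £6256 = £2502.40. That would push OOP to £6769.40, over the £6200 cap, so patient pays £6200 − £4267 = £1933. Insurer: £6256 − £1933 = £4323.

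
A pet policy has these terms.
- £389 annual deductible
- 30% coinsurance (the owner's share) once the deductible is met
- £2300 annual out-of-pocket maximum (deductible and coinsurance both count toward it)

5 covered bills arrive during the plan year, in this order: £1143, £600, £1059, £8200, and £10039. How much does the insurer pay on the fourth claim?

£7012.90

Claim 1 (£1143): £389 to deductible, leaving £754; 30% of £754 = £226.20. Owner owes £615.20 (running OOP £615.20). Insurer: £1143 − £615.20 = £527.80.
Claim 2 (£600): deductible met; 30% of £600 = £180. Owner owes £180 (running OOP £795.20). Plan pays £600 − £180 = £420.
Claim 3 (£1059): deductible met; 30% of £1059 = £317.70. Owner pays £317.70; OOP now £1112.90. Plan pays £1059 − £317.70 = £741.30.
Claim 4 (£8200): deductible met; 30% of £8200 = £2460. That would push OOP to £3572.90, over the £2300 cap, so owner pays £2300 − £1112.90 = £1187.10. Insurer: £8200 − £1187.10 = £7012.90.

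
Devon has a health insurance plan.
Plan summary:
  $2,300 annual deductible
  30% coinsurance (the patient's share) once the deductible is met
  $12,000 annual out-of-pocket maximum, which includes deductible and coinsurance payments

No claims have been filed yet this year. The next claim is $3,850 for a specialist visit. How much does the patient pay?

Nothing has been paid toward the $2,300 deductible, so the first $2,300 of this charge is applied there.
That leaves $3,850 − $2,300 = $1,550 for coinsurance.
Patient's 30% share of $1,550 is $465.
Patient responsibility before any cap: $2,300 + $465 = $2,765.
Total out-of-pocket so far would be $0 + $2,765 = $2,765, below the $12,000 cap — no reduction.

$2,765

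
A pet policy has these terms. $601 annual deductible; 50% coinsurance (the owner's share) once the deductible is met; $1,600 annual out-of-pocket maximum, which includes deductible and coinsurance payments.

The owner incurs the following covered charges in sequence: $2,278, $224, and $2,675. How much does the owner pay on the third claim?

Claim 1 — $2,278: deductible takes $601, $1,677 remains; 50% of $1,677 = $838.50. Owner pays $1,439.50; OOP now $1,439.50.
Claim 2 — $224: deductible met; 50% of $224 = $112. Cost to owner: $112. OOP to date $1,551.50.
Claim 3 — $2,675: deductible already satisfied, so owner's share is 50% × $2,675 = $1,337.50. Adding that to $1,551.50 gives $2,889, past the $1,600 cap; owner pays only $1,600 − $1,551.50 = $48.50.

$48.50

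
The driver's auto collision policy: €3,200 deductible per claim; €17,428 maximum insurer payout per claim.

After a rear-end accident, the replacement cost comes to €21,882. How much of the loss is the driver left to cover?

€4,454

After the deductible, €21,882 − €3,200 = €18,682 remains.
€18,682 exceeds the €17,428 limit, so the insurer pays the limit: €17,428.
The driver bears the rest of the original loss: €21,882 − €17,428 = €4,454.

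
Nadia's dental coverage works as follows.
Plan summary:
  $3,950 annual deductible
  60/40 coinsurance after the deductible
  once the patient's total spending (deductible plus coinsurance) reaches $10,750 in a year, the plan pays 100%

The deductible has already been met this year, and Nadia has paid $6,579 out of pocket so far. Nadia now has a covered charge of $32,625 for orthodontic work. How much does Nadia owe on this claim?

With the deductible met, the entire $32,625 is subject to coinsurance.
Coinsurance: $32,625 × 40% = $13,050.
That would bring total out-of-pocket to $19,629, past the $10,750 cap. The patient is capped at $10,750 − $6,579 = $4,171 on this claim.

$4,171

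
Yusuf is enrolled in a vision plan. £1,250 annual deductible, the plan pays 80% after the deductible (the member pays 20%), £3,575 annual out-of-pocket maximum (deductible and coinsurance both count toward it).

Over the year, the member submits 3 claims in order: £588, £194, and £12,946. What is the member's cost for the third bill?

#1 (£588): all of it applies to the deductible. Cost to member: £588. OOP to date £588.
#2 (£194): entire amount goes to the deductible. Member pays £194; OOP now £782.
#3 (£12,946): deductible takes £468, £12,478 remains; member's 20% is £2,495.60. Deductible plus coinsurance: £468 + £2,495.60 = £2,963.60. That would push OOP to £3,745.60, over the £3,575 cap, so member pays £3,575 − £782 = £2,793.

£2,793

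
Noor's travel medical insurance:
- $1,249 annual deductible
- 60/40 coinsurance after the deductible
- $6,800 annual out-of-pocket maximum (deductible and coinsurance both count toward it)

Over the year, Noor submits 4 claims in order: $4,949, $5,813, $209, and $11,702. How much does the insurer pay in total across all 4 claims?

$15,873

Claim 1 ($4,949): $1,249 to deductible, leaving $3,700; coinsurance $3,700 × 40% = $1,480. Traveler pays $2,729; OOP now $2,729. Plan pays $4,949 − $2,729 = $2,220.
Claim 2 ($5,813): deductible already satisfied, so traveler's share is 40% × $5,813 = $2,325.20. Traveler owes $2,325.20 (running OOP $5,054.20). Plan pays $5,813 − $2,325.20 = $3,487.80.
Claim 3 ($209): deductible met; 40% of $209 = $83.60. Traveler pays $83.60; OOP now $5,137.80. Insurer: $209 − $83.60 = $125.40.
Claim 4 ($11,702): deductible already satisfied, so traveler's share is 40% × $11,702 = $4,680.80. Adding that to $5,137.80 gives $9,818.60, past the $6,800 cap; traveler pays only $6,800 − $5,137.80 = $1,662.20. Plan pays $11,702 − $1,662.20 = $10,039.80.
Insurer total = bills − traveler's total = $22,673 − $6,800 = $15,873.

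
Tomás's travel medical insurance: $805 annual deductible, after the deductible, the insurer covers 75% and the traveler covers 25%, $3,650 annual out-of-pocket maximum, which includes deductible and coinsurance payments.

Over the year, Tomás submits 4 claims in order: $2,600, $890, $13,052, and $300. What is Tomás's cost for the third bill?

Claim 1 ($2,600): $805 to deductible, leaving $1,795; coinsurance $1,795 × 25% = $448.75. Cost to traveler: $1,253.75. OOP to date $1,253.75.
Claim 2 ($890): 25% coinsurance on $890 = $222.50. Traveler pays $222.50; OOP now $1,476.25.
Claim 3 ($13,052): deductible met; 25% of $13,052 = $3,263. Adding that to $1,476.25 gives $4,739.25, past the $3,650 cap; traveler pays only $3,650 − $1,476.25 = $2,173.75.

$2,173.75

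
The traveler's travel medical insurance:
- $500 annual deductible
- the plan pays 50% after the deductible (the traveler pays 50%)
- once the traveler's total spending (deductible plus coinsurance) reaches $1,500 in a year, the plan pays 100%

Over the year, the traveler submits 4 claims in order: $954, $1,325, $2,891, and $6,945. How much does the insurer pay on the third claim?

Claim 1 ($954): $500 to deductible, leaving $454; 50% of $454 = $227. Traveler owes $727 (running OOP $727). Insurer: $954 − $727 = $227.
Claim 2 ($1,325): deductible already satisfied, so traveler's share is 50% × $1,325 = $662.50. Traveler owes $662.50 (running OOP $1,389.50). Insurer: $1,325 − $662.50 = $662.50.
Claim 3 ($2,891): deductible met; 50% of $2,891 = $1,445.50. That would push OOP to $2,835, over the $1,500 cap, so traveler pays $1,500 − $1,389.50 = $110.50. Insurer: $2,891 − $110.50 = $2,780.50.

$2,780.50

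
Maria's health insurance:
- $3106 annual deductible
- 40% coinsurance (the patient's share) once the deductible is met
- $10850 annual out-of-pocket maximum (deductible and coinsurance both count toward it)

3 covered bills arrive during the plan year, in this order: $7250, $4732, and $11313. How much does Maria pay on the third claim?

$4193.60

Bill 1, $7250: deductible takes $3106, $4144 remains; coinsurance $4144 × 40% = $1657.60. Patient owes $4763.60 (running OOP $4763.60).
Bill 2, $4732: 40% coinsurance on $4732 = $1892.80. Cost to patient: $1892.80. OOP to date $6656.40.
Bill 3, $11313: 40% coinsurance on $11313 = $4525.20. Adding that to $6656.40 gives $11181.60, past the $10850 cap; patient pays only $10850 − $6656.40 = $4193.60.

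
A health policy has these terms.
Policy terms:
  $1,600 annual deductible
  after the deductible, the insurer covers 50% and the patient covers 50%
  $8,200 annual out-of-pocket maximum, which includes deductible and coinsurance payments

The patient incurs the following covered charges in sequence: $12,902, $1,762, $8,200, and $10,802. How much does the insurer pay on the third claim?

$8,132

Claim 1 — $12,902: deductible takes $1,600, $11,302 remains; patient's 50% is $5,651. Cost to patient: $7,251. OOP to date $7,251. Insurer: $12,902 − $7,251 = $5,651.
Claim 2 — $1,762: deductible met; 50% of $1,762 = $881. Cost to patient: $881. OOP to date $8,132. Insurer: $1,762 − $881 = $881.
Claim 3 — $8,200: 50% coinsurance on $8,200 = $4,100. OOP would hit $12,232 > $8,200, so the cap limits the patient to $8,200 − $8,132 = $68. Insurer: $8,200 − $68 = $8,132.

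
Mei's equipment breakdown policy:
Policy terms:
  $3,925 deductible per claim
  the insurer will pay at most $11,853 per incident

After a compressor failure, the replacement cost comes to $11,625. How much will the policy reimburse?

Subtract the deductible: $11,625 − $3,925 = $7,700.
$7,700 ≤ $11,853, so the limit doesn't bind; insurer pays $7,700.

$7,700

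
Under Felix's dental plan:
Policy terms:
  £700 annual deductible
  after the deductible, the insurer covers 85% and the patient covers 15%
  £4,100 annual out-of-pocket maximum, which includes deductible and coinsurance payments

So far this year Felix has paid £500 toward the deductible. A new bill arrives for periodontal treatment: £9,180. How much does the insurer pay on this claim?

£500 of the £700 deductible is already met, leaving £200.
That leaves £9,180 − £200 = £8,980 for coinsurance.
Coinsurance: £8,980 × 15% = £1,347.
So the patient owes £200 + £1,347 = £1,547 before any cap.
Total out-of-pocket so far would be £500 + £1,547 = £2,047, below the £4,100 cap — no reduction.
Insurer pays the balance: £9,180 − £1,547 = £7,633.

£7,633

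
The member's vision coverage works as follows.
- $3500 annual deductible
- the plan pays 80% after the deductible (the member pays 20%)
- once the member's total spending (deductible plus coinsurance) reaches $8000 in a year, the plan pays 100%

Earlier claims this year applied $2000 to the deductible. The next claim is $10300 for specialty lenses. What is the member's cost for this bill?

Remaining deductible: $3500 − $2000 = $1500.
After the $1500 deductible portion, $10300 − $1500 = $8800 is subject to coinsurance.
20% of $8800 = $1760 falls to the member.
So the member owes $1500 + $1760 = $3260 before any cap.
Total out-of-pocket so far would be $2000 + $3260 = $5260, below the $8000 cap — no reduction.

$3260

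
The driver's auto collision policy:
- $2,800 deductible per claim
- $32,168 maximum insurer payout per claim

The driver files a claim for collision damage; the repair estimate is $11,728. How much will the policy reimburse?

$8,928

Less the $2,800 deductible: $11,728 − $2,800 = $8,928.
That's under the $32,168 cap, so the insurer reimburses the full $8,928.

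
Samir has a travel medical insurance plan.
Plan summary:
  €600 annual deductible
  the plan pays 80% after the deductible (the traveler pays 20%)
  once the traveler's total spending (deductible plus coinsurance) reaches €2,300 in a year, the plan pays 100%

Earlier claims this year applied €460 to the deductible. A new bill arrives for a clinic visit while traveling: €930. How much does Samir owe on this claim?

Deductible still to meet: €600 − €460 = €140.
After the €140 deductible portion, €930 − €140 = €790 is subject to coinsurance.
20% of €790 = €158 falls to the traveler.
That puts the traveler's cost at €140 + €158 = €298 before any cap.
Total out-of-pocket so far would be €460 + €298 = €758, below the €2,300 cap — no reduction.

€298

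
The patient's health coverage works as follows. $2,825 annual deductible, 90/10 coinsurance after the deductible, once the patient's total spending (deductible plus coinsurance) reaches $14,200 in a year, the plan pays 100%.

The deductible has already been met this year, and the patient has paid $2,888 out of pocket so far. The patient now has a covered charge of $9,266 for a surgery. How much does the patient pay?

The deductible is already satisfied, so the full bill goes to coinsurance.
Patient's 10% share of $9,266 is $926.60.
Year-to-date out-of-pocket becomes $2,888 + $926.60 = $3,814.60, still under the $14,200 maximum, so no cap applies.

$926.60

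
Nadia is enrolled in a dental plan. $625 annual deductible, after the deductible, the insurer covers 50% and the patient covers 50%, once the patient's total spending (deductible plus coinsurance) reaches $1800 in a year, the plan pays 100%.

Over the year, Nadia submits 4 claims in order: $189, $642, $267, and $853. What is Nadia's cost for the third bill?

Claim 1 — $189: fully absorbed by the deductible. Patient owes $189 (running OOP $189).
Claim 2 — $642: $436 finishes the deductible; $206 goes to coinsurance; 50% of $206 = $103. Patient owes $539 (running OOP $728).
Claim 3 — $267: deductible already satisfied, so patient's share is 50% × $267 = $133.50. Patient owes $133.50 (running OOP $861.50).

$133.50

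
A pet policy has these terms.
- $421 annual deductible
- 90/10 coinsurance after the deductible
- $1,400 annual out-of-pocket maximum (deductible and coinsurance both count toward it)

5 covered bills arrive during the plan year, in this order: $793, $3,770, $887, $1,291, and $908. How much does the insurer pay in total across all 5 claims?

$6,505.20

#1 ($793): $421 finishes the deductible; $372 goes to coinsurance; owner's 10% is $37.20. Cost to owner: $458.20. OOP to date $458.20. Plan pays $793 − $458.20 = $334.80.
#2 ($3,770): deductible already satisfied, so owner's share is 10% × $3,770 = $377. Owner pays $377; OOP now $835.20. Insurer: $3,770 − $377 = $3,393.
#3 ($887): deductible already satisfied, so owner's share is 10% × $887 = $88.70. Owner pays $88.70; OOP now $923.90. Insurer: $887 − $88.70 = $798.30.
#4 ($1,291): 10% coinsurance on $1,291 = $129.10. Cost to owner: $129.10. OOP to date $1,053. Plan pays $1,291 − $129.10 = $1,161.90.
#5 ($908): 10% coinsurance on $908 = $90.80. Owner pays $90.80; OOP now $1,143.80. Plan pays $908 − $90.80 = $817.20.
Insurer total = bills − owner's total = $7,649 − $1,143.80 = $6,505.20.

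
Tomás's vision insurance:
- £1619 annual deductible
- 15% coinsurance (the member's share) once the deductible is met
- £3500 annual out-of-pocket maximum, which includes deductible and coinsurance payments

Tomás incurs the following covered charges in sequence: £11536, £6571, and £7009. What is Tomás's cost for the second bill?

Claim 1 (£11536): deductible takes £1619, £9917 remains; member's 15% is £1487.55. Cost to member: £3106.55. OOP to date £3106.55.
Claim 2 (£6571): deductible already satisfied, so member's share is 15% × £6571 = £985.65. OOP would hit £4092.20 > £3500, so the cap limits the member to £3500 − £3106.55 = £393.45.

£393.45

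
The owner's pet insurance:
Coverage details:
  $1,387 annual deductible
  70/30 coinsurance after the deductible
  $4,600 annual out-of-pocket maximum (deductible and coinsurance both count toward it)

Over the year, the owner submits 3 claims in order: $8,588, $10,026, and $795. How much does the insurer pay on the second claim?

$8,973.30

Bill 1, $8,588: deductible takes $1,387, $7,201 remains; coinsurance $7,201 × 30% = $2,160.30. Owner owes $3,547.30 (running OOP $3,547.30). Plan pays $8,588 − $3,547.30 = $5,040.70.
Bill 2, $10,026: deductible met; 30% of $10,026 = $3,007.80. OOP would hit $6,555.10 > $4,600, so the cap limits the owner to $4,600 − $3,547.30 = $1,052.70. Plan pays $10,026 − $1,052.70 = $8,973.30.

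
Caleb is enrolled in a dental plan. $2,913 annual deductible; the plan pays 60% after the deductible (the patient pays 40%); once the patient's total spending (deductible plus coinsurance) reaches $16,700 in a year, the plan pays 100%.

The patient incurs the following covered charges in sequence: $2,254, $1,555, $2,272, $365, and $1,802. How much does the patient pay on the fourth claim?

$146

Claim 1 — $2,254: all of it applies to the deductible. Patient owes $2,254 (running OOP $2,254).
Claim 2 — $1,555: $659 finishes the deductible; $896 goes to coinsurance; 40% of $896 = $358.40. Patient owes $1,017.40 (running OOP $3,271.40).
Claim 3 — $2,272: deductible already satisfied, so patient's share is 40% × $2,272 = $908.80. Cost to patient: $908.80. OOP to date $4,180.20.
Claim 4 — $365: deductible already satisfied, so patient's share is 40% × $365 = $146. Cost to patient: $146. OOP to date $4,326.20.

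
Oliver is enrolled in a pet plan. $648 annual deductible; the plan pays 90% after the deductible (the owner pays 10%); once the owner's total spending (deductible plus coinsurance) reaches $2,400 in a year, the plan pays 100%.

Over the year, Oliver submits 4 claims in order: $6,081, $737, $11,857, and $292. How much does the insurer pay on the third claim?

$10,722

#1 ($6,081): $648 to deductible, leaving $5,433; 10% of $5,433 = $543.30. Owner owes $1,191.30 (running OOP $1,191.30). Plan pays $6,081 − $1,191.30 = $4,889.70.
#2 ($737): deductible met; 10% of $737 = $73.70. Owner owes $73.70 (running OOP $1,265). Insurer: $737 − $73.70 = $663.30.
#3 ($11,857): deductible already satisfied, so owner's share is 10% × $11,857 = $1,185.70. OOP would hit $2,450.70 > $2,400, so the cap limits the owner to $2,400 − $1,265 = $1,135. Plan pays $11,857 − $1,135 = $10,722.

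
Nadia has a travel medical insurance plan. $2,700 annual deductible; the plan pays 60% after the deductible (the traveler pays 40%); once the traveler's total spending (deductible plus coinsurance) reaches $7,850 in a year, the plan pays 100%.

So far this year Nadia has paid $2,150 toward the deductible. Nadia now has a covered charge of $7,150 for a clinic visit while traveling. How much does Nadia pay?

$2,150 of the $2,700 deductible is already met, leaving $550.
After the $550 deductible portion, $7,150 − $550 = $6,600 is subject to coinsurance.
Coinsurance: $6,600 × 40% = $2,640.
So the traveler owes $550 + $2,640 = $3,190 before any cap.
Total out-of-pocket so far would be $2,150 + $3,190 = $5,340, below the $7,850 cap — no reduction.

$3,190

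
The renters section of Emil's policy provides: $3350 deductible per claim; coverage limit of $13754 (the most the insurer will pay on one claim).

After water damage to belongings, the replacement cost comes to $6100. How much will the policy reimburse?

$2750

Subtract the deductible: $6100 − $3350 = $2750.
That's under the $13754 cap, so the insurer reimburses the full $2750.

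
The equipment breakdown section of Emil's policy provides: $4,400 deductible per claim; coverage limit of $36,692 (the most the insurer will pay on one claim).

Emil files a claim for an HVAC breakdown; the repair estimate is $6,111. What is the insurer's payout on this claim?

$1,711

Subtract the deductible: $6,111 − $4,400 = $1,711.
That's under the $36,692 cap, so the insurer reimburses the full $1,711.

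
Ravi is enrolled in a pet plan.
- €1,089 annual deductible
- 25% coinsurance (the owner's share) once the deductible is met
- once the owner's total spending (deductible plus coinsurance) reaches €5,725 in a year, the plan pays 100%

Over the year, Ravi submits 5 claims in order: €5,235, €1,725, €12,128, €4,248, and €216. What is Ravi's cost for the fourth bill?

Claim 1 (€5,235): €1,089 to deductible, leaving €4,146; coinsurance €4,146 × 25% = €1,036.50. Owner owes €2,125.50 (running OOP €2,125.50).
Claim 2 (€1,725): deductible already satisfied, so owner's share is 25% × €1,725 = €431.25. Owner owes €431.25 (running OOP €2,556.75).
Claim 3 (€12,128): 25% coinsurance on €12,128 = €3,032. Owner owes €3,032 (running OOP €5,588.75).
Claim 4 (€4,248): deductible already satisfied, so owner's share is 25% × €4,248 = €1,062. OOP would hit €6,650.75 > €5,725, so the cap limits the owner to €5,725 − €5,588.75 = €136.25.

€136.25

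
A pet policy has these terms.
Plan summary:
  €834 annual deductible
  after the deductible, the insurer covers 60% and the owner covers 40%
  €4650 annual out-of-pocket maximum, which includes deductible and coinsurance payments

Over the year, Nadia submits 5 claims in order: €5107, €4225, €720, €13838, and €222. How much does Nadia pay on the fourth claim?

Bill 1, €5107: €834 finishes the deductible; €4273 goes to coinsurance; 40% of €4273 = €1709.20. Cost to owner: €2543.20. OOP to date €2543.20.
Bill 2, €4225: deductible met; 40% of €4225 = €1690. Owner owes €1690 (running OOP €4233.20).
Bill 3, €720: deductible already satisfied, so owner's share is 40% × €720 = €288. Cost to owner: €288. OOP to date €4521.20.
Bill 4, €13838: deductible already satisfied, so owner's share is 40% × €13838 = €5535.20. Adding that to €4521.20 gives €10056.40, past the €4650 cap; owner pays only €4650 − €4521.20 = €128.80.

€128.80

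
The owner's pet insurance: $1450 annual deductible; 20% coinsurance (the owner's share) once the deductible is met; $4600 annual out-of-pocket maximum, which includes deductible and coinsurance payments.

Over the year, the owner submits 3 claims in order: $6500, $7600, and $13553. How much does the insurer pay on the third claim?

$12933

Claim 1 — $6500: $1450 to deductible, leaving $5050; coinsurance $5050 × 20% = $1010. Owner owes $2460 (running OOP $2460). Plan pays $6500 − $2460 = $4040.
Claim 2 — $7600: deductible met; 20% of $7600 = $1520. Cost to owner: $1520. OOP to date $3980. Insurer: $7600 − $1520 = $6080.
Claim 3 — $13553: 20% coinsurance on $13553 = $2710.60. OOP would hit $6690.60 > $4600, so the cap limits the owner to $4600 − $3980 = $620. Plan pays $13553 − $620 = $12933.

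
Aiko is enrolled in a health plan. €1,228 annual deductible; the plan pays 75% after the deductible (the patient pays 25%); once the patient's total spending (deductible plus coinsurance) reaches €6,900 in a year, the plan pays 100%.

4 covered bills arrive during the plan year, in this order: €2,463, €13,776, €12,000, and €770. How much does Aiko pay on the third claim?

€1,919.25

Bill 1, €2,463: deductible takes €1,228, €1,235 remains; patient's 25% is €308.75. Cost to patient: €1,536.75. OOP to date €1,536.75.
Bill 2, €13,776: deductible met; 25% of €13,776 = €3,444. Patient owes €3,444 (running OOP €4,980.75).
Bill 3, €12,000: 25% coinsurance on €12,000 = €3,000. Adding that to €4,980.75 gives €7,980.75, past the €6,900 cap; patient pays only €6,900 − €4,980.75 = €1,919.25.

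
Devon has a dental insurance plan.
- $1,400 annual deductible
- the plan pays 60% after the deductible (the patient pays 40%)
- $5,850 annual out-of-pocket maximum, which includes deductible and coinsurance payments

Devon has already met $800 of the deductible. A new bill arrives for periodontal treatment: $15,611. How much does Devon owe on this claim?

$5,050

$800 of the $1,400 deductible is already met, leaving $600.
The remaining $15,011 (= $15,611 − $600) moves to coinsurance.
Patient's 40% share of $15,011 is $6,004.40.
Patient responsibility before any cap: $600 + $6,004.40 = $6,604.40.
That would bring total out-of-pocket to $7,404.40, past the $5,850 cap. The patient is capped at $5,850 − $800 = $5,050 on this claim.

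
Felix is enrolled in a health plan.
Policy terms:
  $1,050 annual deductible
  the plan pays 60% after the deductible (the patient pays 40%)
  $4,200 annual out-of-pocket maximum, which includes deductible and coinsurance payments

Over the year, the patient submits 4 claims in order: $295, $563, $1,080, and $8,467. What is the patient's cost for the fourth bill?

Bill 1, $295: fully absorbed by the deductible. Cost to patient: $295. OOP to date $295.
Bill 2, $563: fully absorbed by the deductible. Patient pays $563; OOP now $858.
Bill 3, $1,080: $192 to deductible, leaving $888; patient's 40% is $355.20. Patient owes $547.20 (running OOP $1,405.20).
Bill 4, $8,467: deductible already satisfied, so patient's share is 40% × $8,467 = $3,386.80. OOP would hit $4,792 > $4,200, so the cap limits the patient to $4,200 − $1,405.20 = $2,794.80.

$2,794.80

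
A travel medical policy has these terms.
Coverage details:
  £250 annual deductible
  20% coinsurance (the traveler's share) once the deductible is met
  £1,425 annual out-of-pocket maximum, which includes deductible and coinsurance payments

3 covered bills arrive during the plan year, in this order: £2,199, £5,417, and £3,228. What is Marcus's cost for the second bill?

Claim 1 — £2,199: £250 to deductible, leaving £1,949; traveler's 20% is £389.80. Cost to traveler: £639.80. OOP to date £639.80.
Claim 2 — £5,417: deductible already satisfied, so traveler's share is 20% × £5,417 = £1,083.40. That would push OOP to £1,723.20, over the £1,425 cap, so traveler pays £1,425 − £639.80 = £785.20.

£785.20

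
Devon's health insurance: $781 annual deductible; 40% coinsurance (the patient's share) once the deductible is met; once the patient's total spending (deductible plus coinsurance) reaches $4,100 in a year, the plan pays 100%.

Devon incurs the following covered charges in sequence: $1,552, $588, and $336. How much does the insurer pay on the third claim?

$201.60

Claim 1 — $1,552: $781 finishes the deductible; $771 goes to coinsurance; coinsurance $771 × 40% = $308.40. Patient owes $1,089.40 (running OOP $1,089.40). Plan pays $1,552 − $1,089.40 = $462.60.
Claim 2 — $588: deductible already satisfied, so patient's share is 40% × $588 = $235.20. Cost to patient: $235.20. OOP to date $1,324.60. Insurer: $588 − $235.20 = $352.80.
Claim 3 — $336: deductible met; 40% of $336 = $134.40. Cost to patient: $134.40. OOP to date $1,459. Insurer: $336 − $134.40 = $201.60.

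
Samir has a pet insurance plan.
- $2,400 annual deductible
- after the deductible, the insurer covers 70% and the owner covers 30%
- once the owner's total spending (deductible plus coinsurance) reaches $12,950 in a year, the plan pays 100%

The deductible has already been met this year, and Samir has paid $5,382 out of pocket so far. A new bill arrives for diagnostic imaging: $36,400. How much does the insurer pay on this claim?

The deductible is already satisfied, so the full bill goes to coinsurance.
30% of $36,400 = $10,920 falls to the owner.
Year-to-date out-of-pocket would reach $5,382 + $10,920 = $16,302, above the $12,950 maximum, so the owner pays only $12,950 − $5,382 = $7,568.
The plan picks up $36,400 − $7,568 = $28,832.

$28,832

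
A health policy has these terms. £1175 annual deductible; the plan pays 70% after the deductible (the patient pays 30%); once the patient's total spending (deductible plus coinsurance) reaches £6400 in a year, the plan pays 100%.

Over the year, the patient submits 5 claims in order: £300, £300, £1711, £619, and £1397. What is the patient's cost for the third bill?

£915.80

Bill 1, £300: all of it applies to the deductible. Patient owes £300 (running OOP £300).
Bill 2, £300: all of it applies to the deductible. Patient owes £300 (running OOP £600).
Bill 3, £1711: deductible takes £575, £1136 remains; patient's 30% is £340.80. Patient pays £915.80; OOP now £1515.80.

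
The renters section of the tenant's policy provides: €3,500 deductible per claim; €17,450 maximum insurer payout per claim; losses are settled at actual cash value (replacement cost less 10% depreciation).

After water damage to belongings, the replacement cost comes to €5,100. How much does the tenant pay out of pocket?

Actual cash value after 10% depreciation: €5,100 × 90% = €4,590.
After the deductible, €4,590 − €3,500 = €1,090 remains.
€1,090 is within the €17,450 limit, so the insurer pays €1,090.
The tenant bears the rest of the original loss: €5,100 − €1,090 = €4,010.

€4,010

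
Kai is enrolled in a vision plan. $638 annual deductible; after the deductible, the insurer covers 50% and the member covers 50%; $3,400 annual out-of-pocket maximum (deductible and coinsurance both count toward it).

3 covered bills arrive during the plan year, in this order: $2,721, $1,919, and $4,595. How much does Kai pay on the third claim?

Claim 1 — $2,721: deductible takes $638, $2,083 remains; member's 50% is $1,041.50. Member pays $1,679.50; OOP now $1,679.50.
Claim 2 — $1,919: deductible met; 50% of $1,919 = $959.50. Member pays $959.50; OOP now $2,639.
Claim 3 — $4,595: 50% coinsurance on $4,595 = $2,297.50. That would push OOP to $4,936.50, over the $3,400 cap, so member pays $3,400 − $2,639 = $761.

$761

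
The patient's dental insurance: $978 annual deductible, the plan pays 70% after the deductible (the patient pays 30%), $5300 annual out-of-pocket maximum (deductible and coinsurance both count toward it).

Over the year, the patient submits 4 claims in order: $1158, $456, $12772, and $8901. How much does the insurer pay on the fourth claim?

$8601.40

Claim 1 — $1158: $978 to deductible, leaving $180; patient's 30% is $54. Cost to patient: $1032. OOP to date $1032. Plan pays $1158 − $1032 = $126.
Claim 2 — $456: deductible met; 30% of $456 = $136.80. Patient owes $136.80 (running OOP $1168.80). Insurer: $456 − $136.80 = $319.20.
Claim 3 — $12772: deductible already satisfied, so patient's share is 30% × $12772 = $3831.60. Patient owes $3831.60 (running OOP $5000.40). Plan pays $12772 − $3831.60 = $8940.40.
Claim 4 — $8901: 30% coinsurance on $8901 = $2670.30. That would push OOP to $7670.70, over the $5300 cap, so patient pays $5300 − $5000.40 = $299.60. Plan pays $8901 − $299.60 = $8601.40.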